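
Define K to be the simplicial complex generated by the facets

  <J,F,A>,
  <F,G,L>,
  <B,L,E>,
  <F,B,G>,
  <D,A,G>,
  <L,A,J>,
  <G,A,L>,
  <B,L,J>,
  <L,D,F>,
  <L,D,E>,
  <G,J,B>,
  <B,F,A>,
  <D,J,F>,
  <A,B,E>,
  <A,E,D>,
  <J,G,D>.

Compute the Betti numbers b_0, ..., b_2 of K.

b_0 = 1, b_1 = 2, b_2 = 1.

K has 8 vertices, 24 edges, 16 triangles.
rank ∂_0 = 0, rank ∂_1 = 7 ⇒ b_0 = 8 − 0 − 7 = 1; all invariant factors of ∂_1 are 1 so no torsion. So H_0 = Z.
rank ∂_1 = 7, rank ∂_2 = 15 ⇒ b_1 = 24 − 7 − 15 = 2; all invariant factors of ∂_2 are 1 so no torsion. So H_1 = Z^2.
rank ∂_2 = 15, rank ∂_3 = 0 ⇒ b_2 = 16 − 15 − 0 = 1. So H_2 = Z.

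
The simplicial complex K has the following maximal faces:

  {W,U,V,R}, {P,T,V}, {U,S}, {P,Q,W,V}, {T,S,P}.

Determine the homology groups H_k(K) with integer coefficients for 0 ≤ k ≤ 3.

H_0 ≅ Z,  H_1 ≅ Z,  H_2 = 0,  H_3 = 0.

K has 8 vertices, 16 edges, 10 triangles, 2 3-simplices.
rank ∂_0 = 0, rank ∂_1 = 7 ⇒ b_0 = 8 − 0 − 7 = 1; all invariant factors of ∂_1 are 1 so no torsion. So H_0 ≅ Z.
rank ∂_1 = 7, rank ∂_2 = 8 ⇒ b_1 = 16 − 7 − 8 = 1; all invariant factors of ∂_2 are 1 so no torsion. So H_1 ≅ Z.
rank ∂_2 = 8, rank ∂_3 = 2 ⇒ b_2 = 10 − 8 − 2 = 0; all invariant factors of ∂_3 are 1 so no torsion. So H_2 ≅ 0.
rank ∂_3 = 2, rank ∂_4 = 0 ⇒ b_3 = 2 − 2 − 0 = 0. So H_3 ≅ 0.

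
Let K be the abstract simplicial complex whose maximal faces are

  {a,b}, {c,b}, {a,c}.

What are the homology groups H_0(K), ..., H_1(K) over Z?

We work with the vertex ordering a < b < c. The simplices of K, each written with vertices in increasing order, are:

  0-simplices (3): a, b, c
  1-simplices (3): ab, ac, bc

giving chain groups C_0 ≅ Z^3, C_1 ≅ Z^3.

Boundary ∂_1: C_1 → C_0 is given by ∂[p,q] = [q] − [p].
The resulting 3×3 matrix has rank 2, and its Smith normal form has invariant factors (1,1).

Reading off H_k = ker ∂_k / im ∂_{k+1}:

  H_0: rank C_0 − rank ∂_1 = 3 − 2 = 1, and the invariant factors of ∂_1 are all 1, so H_0 = Z.
  H_1: rank ker ∂_1 − rank ∂_2 = (3 − 2) − 0 = 1, and there is no ∂_2, so H_1 = Z.

As a check, the Euler characteristic is 3 − 3 = 0, which agrees with 1 − 1 = 0.

H_0 ≅ Z,  H_1 ≅ Z.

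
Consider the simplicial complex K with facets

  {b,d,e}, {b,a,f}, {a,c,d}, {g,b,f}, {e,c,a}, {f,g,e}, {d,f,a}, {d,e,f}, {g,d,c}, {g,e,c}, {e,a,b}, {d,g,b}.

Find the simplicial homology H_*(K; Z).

H_0 = Z,  H_1 = Z/2Z,  H_2 = 0.

Take the total order a < b < c < d < e < f < g on the vertex set. Then K (dimension 2) consists of the simplices:

  0-simplices (7): a, b, c, d, e, f, g
  1-simplices (18): ab, ac, ad, ae, af, bd, be, bf, bg, cd, ce, cg, de, df, dg, ef, eg, fg
  2-simplices (12): abe, abf, acd, ace, adf, bde, bdg, bfg, cdg, ceg, def, efg

Hence C_0 ≅ Z^7, C_1 ≅ Z^18, C_2 ≅ Z^12.

The boundary map ∂_1: C_1 → C_0 sends each edge [p,q] (with p < q) to q − p.
The resulting 7×18 matrix has rank 6, and its Smith normal form has invariant factors (1,1,1,1,1,1).

∂_2: C_2 → C_1 maps a triangle to the signed sum of its edges. For instance
  ∂adf = df − af + ad,
  ∂ace = ce − ae + ac.
As a 18×12 matrix over Z this has rank 12, with invariant factors (1,1,1,1,1,1,1,1,1,1,1,2).

Computing H_k = (kernel of ∂_k) / (image of ∂_{k+1}):

  H_0: rank C_0 − rank ∂_1 = 7 − 6 = 1, and the invariant factors of ∂_1 are all 1, so H_0 = Z.
  H_1: rank ker ∂_1 − rank ∂_2 = (18 − 6) − 12 = 0, and ∂_2 has invariant factor 2 > 1, so H_1 = Z/2Z.
  H_2: rank ker ∂_2 − rank ∂_3 = (12 − 12) − 0 = 0, and there is no ∂_3, so H_2 = 0.

As a check, the Euler characteristic is 7 − 18 + 12 = 1, which agrees with 1 − 0 + 0 = 1.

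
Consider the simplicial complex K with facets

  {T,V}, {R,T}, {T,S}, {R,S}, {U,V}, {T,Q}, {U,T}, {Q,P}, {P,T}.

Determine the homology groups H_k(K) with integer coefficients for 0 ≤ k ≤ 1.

K has 7 vertices, 9 edges.
rank ∂_0 = 0, rank ∂_1 = 6 ⇒ b_0 = 7 − 0 − 6 = 1; all invariant factors of ∂_1 are 1 so no torsion. So H_0 = Z.
rank ∂_1 = 6, rank ∂_2 = 0 ⇒ b_1 = 9 − 6 − 0 = 3. So H_1 = Z^3.

H_0 = Z,  H_1 = Z^3.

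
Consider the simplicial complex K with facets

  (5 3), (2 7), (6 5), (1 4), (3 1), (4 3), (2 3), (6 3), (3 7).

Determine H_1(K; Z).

Take the total order 1 < 2 < 3 < 4 < 5 < 6 < 7 on the vertex set. Then K (dimension 1) consists of the simplices:

  0-simplices (7): [1], [2], [3], [4], [5], [6], [7]
  1-simplices (9): [1,3], [1,4], [2,3], [2,7], [3,4], [3,5], [3,6], [3,7], [5,6]

giving chain groups C_0 ≅ Z^7, C_1 ≅ Z^9.

Boundary ∂_1: C_1 → C_0 maps an edge to its endpoints' difference, ∂[p,q] = q − p. For instance
  ∂[3,5] = [5] − [3].
This gives a 7×9 integer matrix of rank 6; reducing to Smith normal form yields diagonal entries (1,1,1,1,1,1).

Computing H_k = (kernel of ∂_k) / (image of ∂_{k+1}):

  H_1: rank ker ∂_1 − rank ∂_2 = (9 − 6) − 0 = 3, and there is no ∂_2, so H_1 = Z^3.

H_1 = Z^3.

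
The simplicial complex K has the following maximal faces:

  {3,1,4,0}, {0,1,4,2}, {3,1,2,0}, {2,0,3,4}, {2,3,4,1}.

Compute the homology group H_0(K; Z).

H_0 ≅ Z.

Fix the vertex order 0 < 1 < 2 < 3 < 4 and write every simplex with vertices in increasing order. Then dim K = 3 and the simplices of K are:

  0-simplices (5): [0], [1], [2], [3], [4]
  1-simplices (10): [0,1], [0,2], [0,3], [0,4], [1,2], [1,3], [1,4], [2,3], [2,4], [3,4]
  2-simplices (10): [0,1,2], [0,1,3], [0,1,4], [0,2,3], [0,2,4], [0,3,4], [1,2,3], [1,2,4], [1,3,4], [2,3,4]
  3-simplices (5): [0,1,2,3], [0,1,2,4], [0,1,3,4], [0,2,3,4], [1,2,3,4]

so the chain groups are C_0 ≅ Z^5, C_1 ≅ Z^10, C_2 ≅ Z^10, C_3 ≅ Z^5.

∂_1: C_1 → C_0 sends each edge [p,q] (with p < q) to q − p. For instance
  ∂[1,2] = [2] − [1].
The resulting 5×10 matrix has rank 4, and its Smith normal form has invariant factors (1,1,1,1).

The boundary map ∂_2: C_2 → C_1 sends each 2-simplex [p,q,r] to [q,r] − [p,r] + [p,q]. For instance
  ∂[1,2,4] = [2,4] − [1,4] + [1,2],
  ∂[0,1,4] = [1,4] − [0,4] + [0,1].
The 10×10 boundary matrix has rank 6 and Smith normal form diag(1,1,1,1,1,1).

∂_3: C_3 → C_2 sends each 3-simplex σ to the alternating sum Σ_i (−1)^i (σ with its i-th vertex removed). For instance
  ∂[0,1,2,3] = [1,2,3] − [0,2,3] + [0,1,3] − [0,1,2],
  ∂[0,2,3,4] = [2,3,4] − [0,3,4] + [0,2,4] − [0,2,3].
As a 10×5 matrix over Z this has rank 4, with invariant factors (1,1,1,1).

Computing H_k = (kernel of ∂_k) / (image of ∂_{k+1}):

  H_0: rank C_0 − rank ∂_1 = 5 − 4 = 1, and the invariant factors of ∂_1 are all 1, so H_0 ≅ Z.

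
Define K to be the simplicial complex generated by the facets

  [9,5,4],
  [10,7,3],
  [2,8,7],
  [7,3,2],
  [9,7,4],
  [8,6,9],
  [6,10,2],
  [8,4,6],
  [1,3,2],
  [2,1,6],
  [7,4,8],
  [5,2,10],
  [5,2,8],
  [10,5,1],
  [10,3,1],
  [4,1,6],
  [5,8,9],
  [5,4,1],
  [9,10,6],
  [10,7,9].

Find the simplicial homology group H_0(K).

K has 10 vertices, 30 edges, 20 triangles.
rank ∂_0 = 0, rank ∂_1 = 9 ⇒ b_0 = 10 − 0 − 9 = 1; all invariant factors of ∂_1 are 1 so no torsion. So H_0 ≅ Z.

H_0 = Z.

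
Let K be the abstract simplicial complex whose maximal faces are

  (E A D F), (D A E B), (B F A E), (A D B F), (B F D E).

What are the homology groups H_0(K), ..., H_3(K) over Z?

Order the vertices as A < B < D < E < F. Listing each simplex with vertices in this order, K has dimension 3 with simplices:

  0-simplices (5): A, B, D, E, F
  1-simplices (10): AB, AD, AE, AF, BD, BE, BF, DE, DF, EF
  2-simplices (10): ABD, ABE, ABF, ADE, ADF, AEF, BDE, BDF, BEF, DEF
  3-simplices (5): ABDE, ABDF, ABEF, ADEF, BDEF

so the chain groups are C_0 ≅ Z^5, C_1 ≅ Z^10, C_2 ≅ Z^10, C_3 ≅ Z^5.

∂_1: C_1 → C_0 is given by ∂[p,q] = [q] − [p]. For instance
  ∂AB = B − A.
This gives a 5×10 integer matrix of rank 4; reducing to Smith normal form yields diagonal entries (1,1,1,1).

∂_2: C_2 → C_1 sends each 2-simplex [p,q,r] to [q,r] − [p,r] + [p,q]. For instance
  ∂ABD = BD − AD + AB,
  ∂ADF = DF − AF + AD.
The resulting 10×10 matrix has rank 6, and its Smith normal form has invariant factors (1,1,1,1,1,1).

Boundary ∂_3: C_3 → C_2 sends each 3-simplex σ to the alternating sum Σ_i (−1)^i (σ with its i-th vertex removed). For instance
  ∂ABEF = BEF − AEF + ABF − ABE,
  ∂ABDF = BDF − ADF + ABF − ABD.
This gives a 10×5 integer matrix of rank 4; reducing to Smith normal form yields diagonal entries (1,1,1,1).

Reading off H_k = ker ∂_k / im ∂_{k+1}:

  H_0: rank C_0 − rank ∂_1 = 5 − 4 = 1, and the invariant factors of ∂_1 are all 1, so H_0 = Z.
  H_1: rank ker ∂_1 − rank ∂_2 = (10 − 4) − 6 = 0, and the invariant factors of ∂_2 are all 1, so H_1 = 0.
  H_2: rank ker ∂_2 − rank ∂_3 = (10 − 6) − 4 = 0, and the invariant factors of ∂_3 are all 1, so H_2 = 0.
  H_3: rank ker ∂_3 − rank ∂_4 = (5 − 4) − 0 = 1, and there is no ∂_4, so H_3 = Z.

(K is a triangulation of the 3-sphere S^3.)

H_0 = Z,  H_1 = 0,  H_2 = 0,  H_3 = Z.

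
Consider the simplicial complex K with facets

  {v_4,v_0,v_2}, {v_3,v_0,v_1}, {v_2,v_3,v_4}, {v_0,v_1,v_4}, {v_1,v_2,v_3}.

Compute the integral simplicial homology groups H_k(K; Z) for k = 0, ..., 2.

Fix the vertex order v_0 < v_1 < v_2 < v_3 < v_4 and write every simplex with vertices in increasing order. Then dim K = 2 and the simplices of K are:

  0-simplices (5): [v_0], [v_1], [v_2], [v_3], [v_4]
  1-simplices (10): [v_0,v_1], [v_0,v_2], [v_0,v_3], [v_0,v_4], [v_1,v_2], [v_1,v_3], [v_1,v_4], [v_2,v_3], [v_2,v_4], [v_3,v_4]
  2-simplices (5): [v_0,v_1,v_3], [v_0,v_1,v_4], [v_0,v_2,v_4], [v_1,v_2,v_3], [v_2,v_3,v_4]

giving chain groups C_0 ≅ Z^5, C_1 ≅ Z^10, C_2 ≅ Z^5.

∂_1: C_1 → C_0 sends each edge [p,q] (with p < q) to q − p.
The resulting 5×10 matrix has rank 4, and its Smith normal form has invariant factors (1,1,1,1).

The boundary map ∂_2: C_2 → C_1 maps a triangle to the signed sum of its edges. For instance
  ∂[v_0,v_1,v_4] = [v_1,v_4] − [v_0,v_4] + [v_0,v_1],
  ∂[v_0,v_1,v_3] = [v_1,v_3] − [v_0,v_3] + [v_0,v_1].
This gives a 10×5 integer matrix of rank 5; reducing to Smith normal form yields diagonal entries (1,1,1,1,1).

Reading off H_k = ker ∂_k / im ∂_{k+1}:

  H_0: rank C_0 − rank ∂_1 = 5 − 4 = 1, and the invariant factors of ∂_1 are all 1, so H_0 ≅ Z.
  H_1: rank ker ∂_1 − rank ∂_2 = (10 − 4) − 5 = 1, and the invariant factors of ∂_2 are all 1, so H_1 ≅ Z.
  H_2: rank ker ∂_2 − rank ∂_3 = (5 − 5) − 0 = 0, and there is no ∂_3, so H_2 ≅ 0.

As a check, the Euler characteristic is 5 − 10 + 5 = 0, which agrees with 1 − 1 + 0 = 0.
(K is a triangulation of the Möbius band.)

H_0 = Z,  H_1 = Z,  H_2 = 0.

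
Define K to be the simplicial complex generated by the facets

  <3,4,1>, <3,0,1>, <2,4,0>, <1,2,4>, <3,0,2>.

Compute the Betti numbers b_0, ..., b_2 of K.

b_0 = 1, b_1 = 1, b_2 = 0.

Fix the vertex order 0 < 1 < 2 < 3 < 4 and write every simplex with vertices in increasing order. Then dim K = 2 and the simplices of K are:

  0-simplices (5): [0], [1], [2], [3], [4]
  1-simplices (10): [0,1], [0,2], [0,3], [0,4], [1,2], [1,3], [1,4], [2,3], [2,4], [3,4]
  2-simplices (5): [0,1,3], [0,2,3], [0,2,4], [1,2,4], [1,3,4]

giving chain groups C_0 ≅ Z^5, C_1 ≅ Z^10, C_2 ≅ Z^5.

Boundary ∂_1: C_1 → C_0 is given by ∂[p,q] = [q] − [p].
This gives a 5×10 integer matrix of rank 4; reducing to Smith normal form yields diagonal entries (1,1,1,1).

Boundary ∂_2: C_2 → C_1 maps a triangle to the signed sum of its edges. For instance
  ∂[1,3,4] = [3,4] − [1,4] + [1,3],
  ∂[1,2,4] = [2,4] − [1,4] + [1,2].
This gives a 10×5 integer matrix of rank 5; reducing to Smith normal form yields diagonal entries (1,1,1,1,1).

From H_k ≅ ker(∂_k) / im(∂_{k+1}) we obtain:

  H_0: rank C_0 − rank ∂_1 = 5 − 4 = 1, and the invariant factors of ∂_1 are all 1, so H_0 = Z.
  H_1: rank ker ∂_1 − rank ∂_2 = (10 − 4) − 5 = 1, and the invariant factors of ∂_2 are all 1, so H_1 = Z.
  H_2: rank ker ∂_2 − rank ∂_3 = (5 − 5) − 0 = 0, and there is no ∂_3, so H_2 = 0.

Hence the Betti numbers are b_0 = 1, b_1 = 1, b_2 = 0.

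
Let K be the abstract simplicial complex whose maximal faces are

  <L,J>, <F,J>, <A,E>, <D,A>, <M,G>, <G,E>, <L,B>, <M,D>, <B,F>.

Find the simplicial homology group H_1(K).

Order the vertices as A < B < D < E < F < G < J < L < M. Listing each simplex with vertices in this order, K has dimension 1 with simplices:

  0-simplices (9): A, B, D, E, F, G, J, L, M
  1-simplices (9): AD, AE, BF, BL, DM, EG, FJ, GM, JL

Hence C_0 ≅ Z^9, C_1 ≅ Z^9.

The boundary map ∂_1: C_1 → C_0 is given by ∂[p,q] = [q] − [p].
The resulting 9×9 matrix has rank 7, and its Smith normal form has invariant factors (1,1,1,1,1,1,1).

Now H_k = ker ∂_k / im ∂_{k+1}, so:

  H_1: rank ker ∂_1 − rank ∂_2 = (9 − 7) − 0 = 2, and there is no ∂_2, so H_1 ≅ Z^2.

(K is a triangulation of the disjoint union of the circle S^1 and the circle S^1.)

H_1 = Z^2.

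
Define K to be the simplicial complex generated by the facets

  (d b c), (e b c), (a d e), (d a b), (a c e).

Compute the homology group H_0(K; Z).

H_0 ≅ Z.

Order the vertices as a < b < c < d < e. Listing each simplex with vertices in this order, K has dimension 2 with simplices:

  0-simplices (5): a, b, c, d, e
  1-simplices (10): ab, ac, ad, ae, bc, bd, be, cd, ce, de
  2-simplices (5): abd, ace, ade, bcd, bce

giving chain groups C_0 ≅ Z^5, C_1 ≅ Z^10, C_2 ≅ Z^5.

The boundary map ∂_1: C_1 → C_0 is given by ∂[p,q] = [q] − [p]. For instance
  ∂ac = c − a.
The resulting 5×10 matrix has rank 4, and its Smith normal form has invariant factors (1,1,1,1).

The boundary map ∂_2: C_2 → C_1 sends each 2-simplex [p,q,r] to [q,r] − [p,r] + [p,q]. For instance
  ∂ace = ce − ae + ac,
  ∂bcd = cd − bd + bc.
As a 10×5 matrix over Z this has rank 5, with invariant factors (1,1,1,1,1).

From H_k ≅ ker(∂_k) / im(∂_{k+1}) we obtain:

  H_0: rank C_0 − rank ∂_1 = 5 − 4 = 1, and the invariant factors of ∂_1 are all 1, so H_0 = Z.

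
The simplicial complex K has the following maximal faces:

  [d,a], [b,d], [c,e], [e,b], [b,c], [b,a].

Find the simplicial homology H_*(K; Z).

H_0 = Z,  H_1 = Z^2.

We work with the vertex ordering a < b < c < d < e. The simplices of K, each written with vertices in increasing order, are:

  0-simplices (5): a, b, c, d, e
  1-simplices (6): ab, ad, bc, bd, be, ce

so the chain groups are C_0 ≅ Z^5, C_1 ≅ Z^6.

∂_1: C_1 → C_0 sends each edge [p,q] (with p < q) to q − p. For instance
  ∂bd = d − b.
The 5×6 boundary matrix has rank 4 and Smith normal form diag(1,1,1,1).

Reading off H_k = ker ∂_k / im ∂_{k+1}:

  H_0: rank C_0 − rank ∂_1 = 5 − 4 = 1, and the invariant factors of ∂_1 are all 1, so H_0 ≅ Z.
  H_1: rank ker ∂_1 − rank ∂_2 = (6 − 4) − 0 = 2, and there is no ∂_2, so H_1 ≅ Z^2.

(K is a triangulation of a wedge of 2 circles.)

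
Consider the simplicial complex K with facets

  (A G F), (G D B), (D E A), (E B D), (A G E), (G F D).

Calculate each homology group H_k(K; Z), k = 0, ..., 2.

K has 6 vertices, 12 edges, 6 triangles.
rank ∂_0 = 0, rank ∂_1 = 5 ⇒ b_0 = 6 − 0 − 5 = 1; all invariant factors of ∂_1 are 1 so no torsion. So H_0 ≅ Z.
rank ∂_1 = 5, rank ∂_2 = 6 ⇒ b_1 = 12 − 5 − 6 = 1; all invariant factors of ∂_2 are 1 so no torsion. So H_1 ≅ Z.
rank ∂_2 = 6, rank ∂_3 = 0 ⇒ b_2 = 6 − 6 − 0 = 0. So H_2 ≅ 0.

H_0 ≅ Z,  H_1 ≅ Z,  H_2 = 0.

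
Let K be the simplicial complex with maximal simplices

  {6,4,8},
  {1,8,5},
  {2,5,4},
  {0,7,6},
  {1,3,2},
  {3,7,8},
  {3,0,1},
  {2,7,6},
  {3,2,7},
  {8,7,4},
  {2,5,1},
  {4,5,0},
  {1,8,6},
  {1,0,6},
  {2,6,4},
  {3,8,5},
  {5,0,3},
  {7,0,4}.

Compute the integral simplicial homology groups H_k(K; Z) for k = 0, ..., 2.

H_0 = Z,  H_1 = Z ⊕ Z/2Z,  H_2 = 0.

Fix the vertex order 0 < 1 < 2 < 3 < 4 < 5 < 6 < 7 < 8 and write every simplex with vertices in increasing order. Then dim K = 2 and the simplices of K are:

  0-simplices (9): [0], [1], [2], [3], [4], [5], [6], [7], [8]
  1-simplices (27): (27 of them)
  2-simplices (18): [0,1,3], [0,1,6], [0,3,5], [0,4,5], [0,4,7], [0,6,7], [1,2,3], [1,2,5], [1,5,8], [1,6,8], [2,3,7], [2,4,5], [2,4,6], [2,6,7], [3,5,8], [3,7,8], [4,6,8], [4,7,8]

so the chain groups are C_0 ≅ Z^9, C_1 ≅ Z^27, C_2 ≅ Z^18.

∂_1: C_1 → C_0 is given by ∂[p,q] = [q] − [p].
As a 9×27 matrix over Z this has rank 8, with invariant factors (1,1,1,1,1,1,1,1).

Boundary ∂_2: C_2 → C_1 maps a triangle to the signed sum of its edges. For instance
  ∂[4,7,8] = [7,8] − [4,8] + [4,7],
  ∂[4,6,8] = [6,8] − [4,8] + [4,6].
This gives a 27×18 integer matrix of rank 18; reducing to Smith normal form yields diagonal entries (1,1,1,1,1,1,1,1,1,1,1,1,1,1,1,1,1,2).

Computing H_k = (kernel of ∂_k) / (image of ∂_{k+1}):

  H_0: rank C_0 − rank ∂_1 = 9 − 8 = 1, and the invariant factors of ∂_1 are all 1, so H_0 = Z.
  H_1: rank ker ∂_1 − rank ∂_2 = (27 − 8) − 18 = 1, and ∂_2 has invariant factor 2 > 1, so H_1 = Z ⊕ Z/2Z.
  H_2: rank ker ∂_2 − rank ∂_3 = (18 − 18) − 0 = 0, and there is no ∂_3, so H_2 = 0.

As a check, the Euler characteristic is 9 − 27 + 18 = 0, which agrees with 1 − 1 + 0 = 0.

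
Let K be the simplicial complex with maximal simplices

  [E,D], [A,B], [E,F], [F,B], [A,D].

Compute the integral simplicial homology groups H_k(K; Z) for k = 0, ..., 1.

H_0 = Z,  H_1 = Z.

K has 5 vertices, 5 edges.
rank ∂_0 = 0, rank ∂_1 = 4 ⇒ b_0 = 5 − 0 − 4 = 1; all invariant factors of ∂_1 are 1 so no torsion. So H_0 ≅ Z.
rank ∂_1 = 4, rank ∂_2 = 0 ⇒ b_1 = 5 − 4 − 0 = 1. So H_1 ≅ Z.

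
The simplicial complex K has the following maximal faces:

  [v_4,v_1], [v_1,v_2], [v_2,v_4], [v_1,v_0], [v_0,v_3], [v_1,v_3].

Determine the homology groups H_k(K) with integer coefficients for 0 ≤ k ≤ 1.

H_0 ≅ Z,  H_1 ≅ Z^2.

We work with the vertex ordering v_0 < v_1 < v_2 < v_3 < v_4. The simplices of K, each written with vertices in increasing order, are:

  0-simplices (5): [v_0], [v_1], [v_2], [v_3], [v_4]
  1-simplices (6): [v_0,v_1], [v_0,v_3], [v_1,v_2], [v_1,v_3], [v_1,v_4], [v_2,v_4]

so the chain groups are C_0 ≅ Z^5, C_1 ≅ Z^6.

The boundary map ∂_1: C_1 → C_0 maps an edge to its endpoints' difference, ∂[p,q] = q − p.
This gives a 5×6 integer matrix of rank 4; reducing to Smith normal form yields diagonal entries (1,1,1,1).

Reading off H_k = ker ∂_k / im ∂_{k+1}:

  H_0: rank C_0 − rank ∂_1 = 5 − 4 = 1, and the invariant factors of ∂_1 are all 1, so H_0 = Z.
  H_1: rank ker ∂_1 − rank ∂_2 = (6 − 4) − 0 = 2, and there is no ∂_2, so H_1 = Z^2.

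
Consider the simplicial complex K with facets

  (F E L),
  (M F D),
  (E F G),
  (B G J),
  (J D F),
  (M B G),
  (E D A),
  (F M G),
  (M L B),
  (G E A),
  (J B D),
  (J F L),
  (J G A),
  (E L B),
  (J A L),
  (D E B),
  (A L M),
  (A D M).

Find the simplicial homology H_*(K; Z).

H_0 = Z,  H_1 = Z^2,  H_2 = Z.

K has 9 vertices, 27 edges, 18 triangles.
rank ∂_0 = 0, rank ∂_1 = 8 ⇒ b_0 = 9 − 0 − 8 = 1; all invariant factors of ∂_1 are 1 so no torsion. So H_0 ≅ Z.
rank ∂_1 = 8, rank ∂_2 = 17 ⇒ b_1 = 27 − 8 − 17 = 2; all invariant factors of ∂_2 are 1 so no torsion. So H_1 ≅ Z^2.
rank ∂_2 = 17, rank ∂_3 = 0 ⇒ b_2 = 18 − 17 − 0 = 1. So H_2 ≅ Z.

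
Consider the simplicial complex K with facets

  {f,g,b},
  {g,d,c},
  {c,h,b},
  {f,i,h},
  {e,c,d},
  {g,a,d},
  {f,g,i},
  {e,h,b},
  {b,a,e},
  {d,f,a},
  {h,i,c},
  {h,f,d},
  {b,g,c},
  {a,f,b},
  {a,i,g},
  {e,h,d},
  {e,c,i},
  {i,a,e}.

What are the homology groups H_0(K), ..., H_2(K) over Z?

H_0 ≅ Z,  H_1 ≅ Z ⊕ Z_2,  H_2 = 0.

Order the vertices as a < b < c < d < e < f < g < h < i. Listing each simplex with vertices in this order, K has dimension 2 with simplices:

  0-simplices (9): a, b, c, d, e, f, g, h, i
  1-simplices (27): ab, ad, ae, af, ag, ai, bc, be, bf, bg, bh, cd, ce, cg, ch, ci, de, df, dg, dh, eh, ei, fg, fh, fi, gi, hi
  2-simplices (18): abe, abf, adf, adg, aei, agi, bcg, bch, beh, bfg, cde, cdg, cei, chi, deh, dfh, fgi, fhi

giving chain groups C_0 ≅ Z^9, C_1 ≅ Z^27, C_2 ≅ Z^18.

The boundary map ∂_1: C_1 → C_0 maps an edge to its endpoints' difference, ∂[p,q] = q − p. For instance
  ∂ch = h − c.
The 9×27 boundary matrix has rank 8 and Smith normal form diag(1,1,1,1,1,1,1,1).

The boundary map ∂_2: C_2 → C_1 maps a triangle to the signed sum of its edges. For instance
  ∂beh = eh − bh + be,
  ∂cdg = dg − cg + cd.
As a 27×18 matrix over Z this has rank 18, with invariant factors (1,1,1,1,1,1,1,1,1,1,1,1,1,1,1,1,1,2).

Reading off H_k = ker ∂_k / im ∂_{k+1}:

  H_0: rank C_0 − rank ∂_1 = 9 − 8 = 1, and the invariant factors of ∂_1 are all 1, so H_0 = Z.
  H_1: rank ker ∂_1 − rank ∂_2 = (27 − 8) − 18 = 1, and ∂_2 has invariant factor 2 > 1, so H_1 = Z ⊕ Z_2.
  H_2: rank ker ∂_2 − rank ∂_3 = (18 − 18) − 0 = 0, and there is no ∂_3, so H_2 = 0.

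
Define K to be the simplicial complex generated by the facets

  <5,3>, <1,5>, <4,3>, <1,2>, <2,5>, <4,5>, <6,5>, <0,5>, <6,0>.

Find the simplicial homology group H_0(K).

Fix the vertex order 0 < 1 < 2 < 3 < 4 < 5 < 6 and write every simplex with vertices in increasing order. Then dim K = 1 and the simplices of K are:

  0-simplices (7): [0], [1], [2], [3], [4], [5], [6]
  1-simplices (9): [0,5], [0,6], [1,2], [1,5], [2,5], [3,4], [3,5], [4,5], [5,6]

giving chain groups C_0 ≅ Z^7, C_1 ≅ Z^9.

Boundary ∂_1: C_1 → C_0 sends each edge [p,q] (with p < q) to q − p.
The 7×9 boundary matrix has rank 6 and Smith normal form diag(1,1,1,1,1,1).

Reading off H_k = ker ∂_k / im ∂_{k+1}:

  H_0: rank C_0 − rank ∂_1 = 7 − 6 = 1, and the invariant factors of ∂_1 are all 1, so H_0 = Z.

H_0 ≅ Z.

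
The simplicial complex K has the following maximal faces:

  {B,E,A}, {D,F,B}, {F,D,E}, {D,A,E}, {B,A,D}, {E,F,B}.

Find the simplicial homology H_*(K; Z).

H_0 ≅ Z,  H_1 = 0,  H_2 ≅ Z.

Order the vertices as A < B < D < E < F. Listing each simplex with vertices in this order, K has dimension 2 with simplices:

  0-simplices (5): A, B, D, E, F
  1-simplices (9): AB, AD, AE, BD, BE, BF, DE, DF, EF
  2-simplices (6): ABD, ABE, ADE, BDF, BEF, DEF

giving chain groups C_0 ≅ Z^5, C_1 ≅ Z^9, C_2 ≅ Z^6.

The boundary map ∂_1: C_1 → C_0 is given by ∂[p,q] = [q] − [p]. For instance
  ∂BF = F − B.
As a 5×9 matrix over Z this has rank 4, with invariant factors (1,1,1,1).

∂_2: C_2 → C_1 acts by ∂[p,q,r] = [q,r] − [p,r] + [p,q]. For instance
  ∂BDF = DF − BF + BD,
  ∂ABE = BE − AE + AB.
This gives a 9×6 integer matrix of rank 5; reducing to Smith normal form yields diagonal entries (1,1,1,1,1).

Reading off H_k = ker ∂_k / im ∂_{k+1}:

  H_0: rank C_0 − rank ∂_1 = 5 − 4 = 1, and the invariant factors of ∂_1 are all 1, so H_0 = Z.
  H_1: rank ker ∂_1 − rank ∂_2 = (9 − 4) − 5 = 0, and the invariant factors of ∂_2 are all 1, so H_1 = 0.
  H_2: rank ker ∂_2 − rank ∂_3 = (6 − 5) − 0 = 1, and there is no ∂_3, so H_2 = Z.

As a check, the Euler characteristic is 5 − 9 + 6 = 2, which agrees with 1 − 0 + 1 = 2.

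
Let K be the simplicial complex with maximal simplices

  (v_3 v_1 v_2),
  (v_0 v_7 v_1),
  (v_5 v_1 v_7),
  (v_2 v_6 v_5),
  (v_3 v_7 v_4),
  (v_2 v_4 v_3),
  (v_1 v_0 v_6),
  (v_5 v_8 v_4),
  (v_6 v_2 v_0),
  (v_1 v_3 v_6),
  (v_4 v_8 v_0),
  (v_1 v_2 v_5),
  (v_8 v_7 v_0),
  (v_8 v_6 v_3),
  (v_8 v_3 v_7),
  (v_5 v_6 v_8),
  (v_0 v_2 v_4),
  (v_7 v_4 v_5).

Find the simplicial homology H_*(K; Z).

We work with the vertex ordering v_0 < v_1 < v_2 < v_3 < v_4 < v_5 < v_6 < v_7 < v_8. The simplices of K, each written with vertices in increasing order, are:

  0-simplices (9): [v_0], [v_1], [v_2], [v_3], [v_4], [v_5], [v_6], [v_7], [v_8]
  1-simplices (27): (27 of them)
  2-simplices (18): (18 of them)

Hence C_0 ≅ Z^9, C_1 ≅ Z^27, C_2 ≅ Z^18.

∂_1: C_1 → C_0 sends each edge [p,q] (with p < q) to q − p.
This gives a 9×27 integer matrix of rank 8; reducing to Smith normal form yields diagonal entries (1,1,1,1,1,1,1,1).

The boundary map ∂_2: C_2 → C_1 sends each 2-simplex [p,q,r] to [q,r] − [p,r] + [p,q]. For instance
  ∂[v_0,v_4,v_8] = [v_4,v_8] − [v_0,v_8] + [v_0,v_4],
  ∂[v_0,v_1,v_7] = [v_1,v_7] − [v_0,v_7] + [v_0,v_1].
The 27×18 boundary matrix has rank 18 and Smith normal form diag(1,1,1,1,1,1,1,1,1,1,1,1,1,1,1,1,1,2).

From H_k ≅ ker(∂_k) / im(∂_{k+1}) we obtain:

  H_0: rank C_0 − rank ∂_1 = 9 − 8 = 1, and the invariant factors of ∂_1 are all 1, so H_0 ≅ Z.
  H_1: rank ker ∂_1 − rank ∂_2 = (27 − 8) − 18 = 1, and ∂_2 has invariant factor 2 > 1, so H_1 ≅ Z ⊕ Z/2Z.
  H_2: rank ker ∂_2 − rank ∂_3 = (18 − 18) − 0 = 0, and there is no ∂_3, so H_2 ≅ 0.

H_0 = Z,  H_1 = Z ⊕ Z/2Z,  H_2 = 0.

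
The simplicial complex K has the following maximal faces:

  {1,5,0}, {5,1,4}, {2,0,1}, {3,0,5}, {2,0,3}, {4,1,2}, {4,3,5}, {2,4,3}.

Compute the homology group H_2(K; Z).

Take the total order 0 < 1 < 2 < 3 < 4 < 5 on the vertex set. Then K (dimension 2) consists of the simplices:

  0-simplices (6): [0], [1], [2], [3], [4], [5]
  1-simplices (12): [0,1], [0,2], [0,3], [0,5], [1,2], [1,4], [1,5], [2,3], [2,4], [3,4], [3,5], [4,5]
  2-simplices (8): [0,1,2], [0,1,5], [0,2,3], [0,3,5], [1,2,4], [1,4,5], [2,3,4], [3,4,5]

so the chain groups are C_0 ≅ Z^6, C_1 ≅ Z^12, C_2 ≅ Z^8.

∂_1: C_1 → C_0 maps an edge to its endpoints' difference, ∂[p,q] = q − p.
The resulting 6×12 matrix has rank 5, and its Smith normal form has invariant factors (1,1,1,1,1).

The boundary map ∂_2: C_2 → C_1 maps a triangle to the signed sum of its edges. For instance
  ∂[2,3,4] = [3,4] − [2,4] + [2,3],
  ∂[3,4,5] = [4,5] − [3,5] + [3,4].
This gives a 12×8 integer matrix of rank 7; reducing to Smith normal form yields diagonal entries (1,1,1,1,1,1,1).

Reading off H_k = ker ∂_k / im ∂_{k+1}:

  H_2: rank ker ∂_2 − rank ∂_3 = (8 − 7) − 0 = 1, and there is no ∂_3, so H_2 ≅ Z.

H_2 ≅ Z.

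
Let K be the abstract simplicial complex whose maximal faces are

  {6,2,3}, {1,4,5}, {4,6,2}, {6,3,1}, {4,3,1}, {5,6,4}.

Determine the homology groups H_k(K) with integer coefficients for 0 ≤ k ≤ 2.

H_0 ≅ Z,  H_1 ≅ Z,  H_2 = 0.

Fix the vertex order 1 < 2 < 3 < 4 < 5 < 6 and write every simplex with vertices in increasing order. Then dim K = 2 and the simplices of K are:

  0-simplices (6): [1], [2], [3], [4], [5], [6]
  1-simplices (12): [1,3], [1,4], [1,5], [1,6], [2,3], [2,4], [2,6], [3,4], [3,6], [4,5], [4,6], [5,6]
  2-simplices (6): [1,3,4], [1,3,6], [1,4,5], [2,3,6], [2,4,6], [4,5,6]

Hence C_0 ≅ Z^6, C_1 ≅ Z^12, C_2 ≅ Z^6.

∂_1: C_1 → C_0 maps an edge to its endpoints' difference, ∂[p,q] = q − p. For instance
  ∂[1,5] = [5] − [1].
The resulting 6×12 matrix has rank 5, and its Smith normal form has invariant factors (1,1,1,1,1).

The boundary map ∂_2: C_2 → C_1 maps a triangle to the signed sum of its edges. For instance
  ∂[2,3,6] = [3,6] − [2,6] + [2,3],
  ∂[1,3,6] = [3,6] − [1,6] + [1,3].
This gives a 12×6 integer matrix of rank 6; reducing to Smith normal form yields diagonal entries (1,1,1,1,1,1).

Now H_k = ker ∂_k / im ∂_{k+1}, so:

  H_0: rank C_0 − rank ∂_1 = 6 − 5 = 1, and the invariant factors of ∂_1 are all 1, so H_0 ≅ Z.
  H_1: rank ker ∂_1 − rank ∂_2 = (12 − 5) − 6 = 1, and the invariant factors of ∂_2 are all 1, so H_1 ≅ Z.
  H_2: rank ker ∂_2 − rank ∂_3 = (6 − 6) − 0 = 0, and there is no ∂_3, so H_2 ≅ 0.

As a check, the Euler characteristic is 6 − 12 + 6 = 0, which agrees with 1 − 1 + 0 = 0.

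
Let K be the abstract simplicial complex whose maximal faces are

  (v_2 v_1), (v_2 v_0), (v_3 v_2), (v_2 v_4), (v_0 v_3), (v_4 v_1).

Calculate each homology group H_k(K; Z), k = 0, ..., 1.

H_0 ≅ Z,  H_1 ≅ Z^2.

We work with the vertex ordering v_0 < v_1 < v_2 < v_3 < v_4. The simplices of K, each written with vertices in increasing order, are:

  0-simplices (5): [v_0], [v_1], [v_2], [v_3], [v_4]
  1-simplices (6): [v_0,v_2], [v_0,v_3], [v_1,v_2], [v_1,v_4], [v_2,v_3], [v_2,v_4]

so the chain groups are C_0 ≅ Z^5, C_1 ≅ Z^6.

The boundary map ∂_1: C_1 → C_0 sends each edge [p,q] (with p < q) to q − p. For instance
  ∂[v_2,v_3] = [v_3] − [v_2].
The 5×6 boundary matrix has rank 4 and Smith normal form diag(1,1,1,1).

Now H_k = ker ∂_k / im ∂_{k+1}, so:

  H_0: rank C_0 − rank ∂_1 = 5 − 4 = 1, and the invariant factors of ∂_1 are all 1, so H_0 ≅ Z.
  H_1: rank ker ∂_1 − rank ∂_2 = (6 − 4) − 0 = 2, and there is no ∂_2, so H_1 ≅ Z^2.

As a check, the Euler characteristic is 5 − 6 = -1, which agrees with 1 − 2 = -1.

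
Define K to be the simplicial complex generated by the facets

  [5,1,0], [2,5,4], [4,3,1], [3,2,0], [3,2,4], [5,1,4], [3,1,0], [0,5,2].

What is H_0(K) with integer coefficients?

We work with the vertex ordering 0 < 1 < 2 < 3 < 4 < 5. The simplices of K, each written with vertices in increasing order, are:

  0-simplices (6): [0], [1], [2], [3], [4], [5]
  1-simplices (12): [0,1], [0,2], [0,3], [0,5], [1,3], [1,4], [1,5], [2,3], [2,4], [2,5], [3,4], [4,5]
  2-simplices (8): [0,1,3], [0,1,5], [0,2,3], [0,2,5], [1,3,4], [1,4,5], [2,3,4], [2,4,5]

so the chain groups are C_0 ≅ Z^6, C_1 ≅ Z^12, C_2 ≅ Z^8.

Boundary ∂_1: C_1 → C_0 is given by ∂[p,q] = [q] − [p].
As a 6×12 matrix over Z this has rank 5, with invariant factors (1,1,1,1,1).

Boundary ∂_2: C_2 → C_1 sends each 2-simplex [p,q,r] to [q,r] − [p,r] + [p,q]. For instance
  ∂[2,4,5] = [4,5] − [2,5] + [2,4],
  ∂[1,3,4] = [3,4] − [1,4] + [1,3].
This gives a 12×8 integer matrix of rank 7; reducing to Smith normal form yields diagonal entries (1,1,1,1,1,1,1).

Computing H_k = (kernel of ∂_k) / (image of ∂_{k+1}):

  H_0: rank C_0 − rank ∂_1 = 6 − 5 = 1, and the invariant factors of ∂_1 are all 1, so H_0 = Z.

H_0 = Z.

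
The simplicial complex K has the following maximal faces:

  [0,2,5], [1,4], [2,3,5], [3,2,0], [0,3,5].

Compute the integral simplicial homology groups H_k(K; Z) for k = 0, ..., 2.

Order the vertices as 0 < 1 < 2 < 3 < 4 < 5. Listing each simplex with vertices in this order, K has dimension 2 with simplices:

  0-simplices (6): [0], [1], [2], [3], [4], [5]
  1-simplices (7): [0,2], [0,3], [0,5], [1,4], [2,3], [2,5], [3,5]
  2-simplices (4): [0,2,3], [0,2,5], [0,3,5], [2,3,5]

giving chain groups C_0 ≅ Z^6, C_1 ≅ Z^7, C_2 ≅ Z^4.

Boundary ∂_1: C_1 → C_0 sends each edge [p,q] (with p < q) to q − p.
This gives a 6×7 integer matrix of rank 4; reducing to Smith normal form yields diagonal entries (1,1,1,1).

Boundary ∂_2: C_2 → C_1 maps a triangle to the signed sum of its edges. For instance
  ∂[0,2,5] = [2,5] − [0,5] + [0,2],
  ∂[0,2,3] = [2,3] − [0,3] + [0,2].
The 7×4 boundary matrix has rank 3 and Smith normal form diag(1,1,1).

Reading off H_k = ker ∂_k / im ∂_{k+1}:

  H_0: rank C_0 − rank ∂_1 = 6 − 4 = 2, and the invariant factors of ∂_1 are all 1, so H_0 = Z^2.
  H_1: rank ker ∂_1 − rank ∂_2 = (7 − 4) − 3 = 0, and the invariant factors of ∂_2 are all 1, so H_1 = 0.
  H_2: rank ker ∂_2 − rank ∂_3 = (4 − 3) − 0 = 1, and there is no ∂_3, so H_2 = Z.

As a check, the Euler characteristic is 6 − 7 + 4 = 3, which agrees with 2 − 0 + 1 = 3.

H_0 ≅ Z^2,  H_1 = 0,  H_2 ≅ Z.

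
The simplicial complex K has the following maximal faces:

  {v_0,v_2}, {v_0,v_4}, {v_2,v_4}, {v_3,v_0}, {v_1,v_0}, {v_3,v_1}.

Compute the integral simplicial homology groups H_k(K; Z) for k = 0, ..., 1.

Fix the vertex order v_0 < v_1 < v_2 < v_3 < v_4 and write every simplex with vertices in increasing order. Then dim K = 1 and the simplices of K are:

  0-simplices (5): [v_0], [v_1], [v_2], [v_3], [v_4]
  1-simplices (6): [v_0,v_1], [v_0,v_2], [v_0,v_3], [v_0,v_4], [v_1,v_3], [v_2,v_4]

so the chain groups are C_0 ≅ Z^5, C_1 ≅ Z^6.

The boundary map ∂_1: C_1 → C_0 is given by ∂[p,q] = [q] − [p]. For instance
  ∂[v_2,v_4] = [v_4] − [v_2].
The 5×6 boundary matrix has rank 4 and Smith normal form diag(1,1,1,1).

From H_k ≅ ker(∂_k) / im(∂_{k+1}) we obtain:

  H_0: rank C_0 − rank ∂_1 = 5 − 4 = 1, and the invariant factors of ∂_1 are all 1, so H_0 ≅ Z.
  H_1: rank ker ∂_1 − rank ∂_2 = (6 − 4) − 0 = 2, and there is no ∂_2, so H_1 ≅ Z^2.

As a check, the Euler characteristic is 5 − 6 = -1, which agrees with 1 − 2 = -1.
(K is a triangulation of a wedge of 2 circles.)

H_0 ≅ Z,  H_1 ≅ Z^2.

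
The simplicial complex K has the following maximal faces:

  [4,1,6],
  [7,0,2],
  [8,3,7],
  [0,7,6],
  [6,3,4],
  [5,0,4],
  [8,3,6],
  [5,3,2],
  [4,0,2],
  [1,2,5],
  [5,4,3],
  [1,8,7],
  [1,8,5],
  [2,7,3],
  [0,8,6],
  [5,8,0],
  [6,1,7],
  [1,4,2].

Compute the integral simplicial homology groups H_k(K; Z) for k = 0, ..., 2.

H_0 = Z,  H_1 = Z ⊕ Z/2,  H_2 = 0.

We work with the vertex ordering 0 < 1 < 2 < 3 < 4 < 5 < 6 < 7 < 8. The simplices of K, each written with vertices in increasing order, are:

  0-simplices (9): [0], [1], [2], [3], [4], [5], [6], [7], [8]
  1-simplices (27): (27 of them)
  2-simplices (18): [0,2,4], [0,2,7], [0,4,5], [0,5,8], [0,6,7], [0,6,8], [1,2,4], [1,2,5], [1,4,6], [1,5,8], [1,6,7], [1,7,8], [2,3,5], [2,3,7], [3,4,5], [3,4,6], [3,6,8], [3,7,8]

Hence C_0 ≅ Z^9, C_1 ≅ Z^27, C_2 ≅ Z^18.

The boundary map ∂_1: C_1 → C_0 sends each edge [p,q] (with p < q) to q − p.
This gives a 9×27 integer matrix of rank 8; reducing to Smith normal form yields diagonal entries (1,1,1,1,1,1,1,1).

∂_2: C_2 → C_1 maps a triangle to the signed sum of its edges. For instance
  ∂[1,6,7] = [6,7] − [1,7] + [1,6],
  ∂[0,5,8] = [5,8] − [0,8] + [0,5].
As a 27×18 matrix over Z this has rank 18, with invariant factors (1,1,1,1,1,1,1,1,1,1,1,1,1,1,1,1,1,2).

Reading off H_k = ker ∂_k / im ∂_{k+1}:

  H_0: rank C_0 − rank ∂_1 = 9 − 8 = 1, and the invariant factors of ∂_1 are all 1, so H_0 ≅ Z.
  H_1: rank ker ∂_1 − rank ∂_2 = (27 − 8) − 18 = 1, and ∂_2 has invariant factor 2 > 1, so H_1 ≅ Z ⊕ Z/2.
  H_2: rank ker ∂_2 − rank ∂_3 = (18 − 18) − 0 = 0, and there is no ∂_3, so H_2 ≅ 0.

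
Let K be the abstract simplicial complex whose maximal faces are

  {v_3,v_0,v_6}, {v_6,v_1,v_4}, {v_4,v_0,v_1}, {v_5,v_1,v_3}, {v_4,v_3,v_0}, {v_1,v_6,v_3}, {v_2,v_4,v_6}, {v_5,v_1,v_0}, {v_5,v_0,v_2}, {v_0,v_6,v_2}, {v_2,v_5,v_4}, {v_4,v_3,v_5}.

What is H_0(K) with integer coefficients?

Take the total order v_0 < v_1 < v_2 < v_3 < v_4 < v_5 < v_6 on the vertex set. Then K (dimension 2) consists of the simplices:

  0-simplices (7): [v_0], [v_1], [v_2], [v_3], [v_4], [v_5], [v_6]
  1-simplices (18): (18 of them)
  2-simplices (12): (12 of them)

giving chain groups C_0 ≅ Z^7, C_1 ≅ Z^18, C_2 ≅ Z^12.

Boundary ∂_1: C_1 → C_0 is given by ∂[p,q] = [q] − [p].
The 7×18 boundary matrix has rank 6 and Smith normal form diag(1,1,1,1,1,1).

The boundary map ∂_2: C_2 → C_1 sends each 2-simplex [p,q,r] to [q,r] − [p,r] + [p,q]. For instance
  ∂[v_0,v_2,v_5] = [v_2,v_5] − [v_0,v_5] + [v_0,v_2],
  ∂[v_2,v_4,v_6] = [v_4,v_6] − [v_2,v_6] + [v_2,v_4].
The resulting 18×12 matrix has rank 12, and its Smith normal form has invariant factors (1,1,1,1,1,1,1,1,1,1,1,2).

Reading off H_k = ker ∂_k / im ∂_{k+1}:

  H_0: rank C_0 − rank ∂_1 = 7 − 6 = 1, and the invariant factors of ∂_1 are all 1, so H_0 = Z.

H_0 ≅ Z.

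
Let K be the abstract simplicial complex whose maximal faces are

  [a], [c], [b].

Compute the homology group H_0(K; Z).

Take the total order a < b < c on the vertex set. Then K (dimension 0) consists of the simplices:

  0-simplices (3): a, b, c

Hence C_0 ≅ Z^3.

From H_k ≅ ker(∂_k) / im(∂_{k+1}) we obtain:

  H_0: rank C_0 − rank ∂_1 = 3 − 0 = 3, and there is no ∂_1, so H_0 ≅ Z^3.

H_0 = Z^3.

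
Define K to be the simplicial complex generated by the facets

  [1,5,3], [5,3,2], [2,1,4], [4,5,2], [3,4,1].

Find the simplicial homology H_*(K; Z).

H_0 = Z,  H_1 = Z,  H_2 = 0.

K has 5 vertices, 10 edges, 5 triangles.
rank ∂_0 = 0, rank ∂_1 = 4 ⇒ b_0 = 5 − 0 − 4 = 1; all invariant factors of ∂_1 are 1 so no torsion. So H_0 ≅ Z.
rank ∂_1 = 4, rank ∂_2 = 5 ⇒ b_1 = 10 − 4 − 5 = 1; all invariant factors of ∂_2 are 1 so no torsion. So H_1 ≅ Z.
rank ∂_2 = 5, rank ∂_3 = 0 ⇒ b_2 = 5 − 5 − 0 = 0. So H_2 ≅ 0.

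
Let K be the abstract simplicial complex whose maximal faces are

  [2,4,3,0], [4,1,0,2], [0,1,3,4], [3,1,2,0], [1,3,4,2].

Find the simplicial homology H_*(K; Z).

Order the vertices as 0 < 1 < 2 < 3 < 4. Listing each simplex with vertices in this order, K has dimension 3 with simplices:

  0-simplices (5): [0], [1], [2], [3], [4]
  1-simplices (10): [0,1], [0,2], [0,3], [0,4], [1,2], [1,3], [1,4], [2,3], [2,4], [3,4]
  2-simplices (10): [0,1,2], [0,1,3], [0,1,4], [0,2,3], [0,2,4], [0,3,4], [1,2,3], [1,2,4], [1,3,4], [2,3,4]
  3-simplices (5): [0,1,2,3], [0,1,2,4], [0,1,3,4], [0,2,3,4], [1,2,3,4]

so the chain groups are C_0 ≅ Z^5, C_1 ≅ Z^10, C_2 ≅ Z^10, C_3 ≅ Z^5.

Boundary ∂_1: C_1 → C_0 maps an edge to its endpoints' difference, ∂[p,q] = q − p.
As a 5×10 matrix over Z this has rank 4, with invariant factors (1,1,1,1).

The boundary map ∂_2: C_2 → C_1 maps a triangle to the signed sum of its edges. For instance
  ∂[0,2,3] = [2,3] − [0,3] + [0,2],
  ∂[2,3,4] = [3,4] − [2,4] + [2,3].
This gives a 10×10 integer matrix of rank 6; reducing to Smith normal form yields diagonal entries (1,1,1,1,1,1).

Boundary ∂_3: C_3 → C_2 sends each 3-simplex σ to the alternating sum Σ_i (−1)^i (σ with its i-th vertex removed). For instance
  ∂[0,1,2,4] = [1,2,4] − [0,2,4] + [0,1,4] − [0,1,2],
  ∂[0,2,3,4] = [2,3,4] − [0,3,4] + [0,2,4] − [0,2,3].
The resulting 10×5 matrix has rank 4, and its Smith normal form has invariant factors (1,1,1,1).

Now H_k = ker ∂_k / im ∂_{k+1}, so:

  H_0: rank C_0 − rank ∂_1 = 5 − 4 = 1, and the invariant factors of ∂_1 are all 1, so H_0 ≅ Z.
  H_1: rank ker ∂_1 − rank ∂_2 = (10 − 4) − 6 = 0, and the invariant factors of ∂_2 are all 1, so H_1 ≅ 0.
  H_2: rank ker ∂_2 − rank ∂_3 = (10 − 6) − 4 = 0, and the invariant factors of ∂_3 are all 1, so H_2 ≅ 0.
  H_3: rank ker ∂_3 − rank ∂_4 = (5 − 4) − 0 = 1, and there is no ∂_4, so H_3 ≅ Z.

(K is a triangulation of the 3-sphere S^3.)

H_0 ≅ Z,  H_1 = 0,  H_2 = 0,  H_3 ≅ Z.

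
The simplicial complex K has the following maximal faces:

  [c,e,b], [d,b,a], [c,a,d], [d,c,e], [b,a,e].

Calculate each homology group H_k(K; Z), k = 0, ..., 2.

We work with the vertex ordering a < b < c < d < e. The simplices of K, each written with vertices in increasing order, are:

  0-simplices (5): a, b, c, d, e
  1-simplices (10): ab, ac, ad, ae, bc, bd, be, cd, ce, de
  2-simplices (5): abd, abe, acd, bce, cde

Hence C_0 ≅ Z^5, C_1 ≅ Z^10, C_2 ≅ Z^5.

Boundary ∂_1: C_1 → C_0 is given by ∂[p,q] = [q] − [p]. For instance
  ∂ae = e − a.
As a 5×10 matrix over Z this has rank 4, with invariant factors (1,1,1,1).

∂_2: C_2 → C_1 sends each 2-simplex [p,q,r] to [q,r] − [p,r] + [p,q]. For instance
  ∂bce = ce − be + bc,
  ∂abd = bd − ad + ab.
As a 10×5 matrix over Z this has rank 5, with invariant factors (1,1,1,1,1).

From H_k ≅ ker(∂_k) / im(∂_{k+1}) we obtain:

  H_0: rank C_0 − rank ∂_1 = 5 − 4 = 1, and the invariant factors of ∂_1 are all 1, so H_0 ≅ Z.
  H_1: rank ker ∂_1 − rank ∂_2 = (10 − 4) − 5 = 1, and the invariant factors of ∂_2 are all 1, so H_1 ≅ Z.
  H_2: rank ker ∂_2 − rank ∂_3 = (5 − 5) − 0 = 0, and there is no ∂_3, so H_2 ≅ 0.

H_0 = Z,  H_1 = Z,  H_2 = 0.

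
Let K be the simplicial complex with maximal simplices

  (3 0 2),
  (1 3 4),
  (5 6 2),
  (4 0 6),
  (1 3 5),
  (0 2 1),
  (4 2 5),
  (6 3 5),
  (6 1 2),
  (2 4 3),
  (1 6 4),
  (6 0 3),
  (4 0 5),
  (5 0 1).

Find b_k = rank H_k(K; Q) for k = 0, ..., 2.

Take the total order 0 < 1 < 2 < 3 < 4 < 5 < 6 on the vertex set. Then K (dimension 2) consists of the simplices:

  0-simplices (7): [0], [1], [2], [3], [4], [5], [6]
  1-simplices (21): [0,1], [0,2], [0,3], [0,4], [0,5], [0,6], [1,2], [1,3], [1,4], [1,5], [1,6], [2,3], [2,4], [2,5], [2,6], [3,4], [3,5], [3,6], [4,5], [4,6], [5,6]
  2-simplices (14): [0,1,2], [0,1,5], [0,2,3], [0,3,6], [0,4,5], [0,4,6], [1,2,6], [1,3,4], [1,3,5], [1,4,6], [2,3,4], [2,4,5], [2,5,6], [3,5,6]

giving chain groups C_0 ≅ Z^7, C_1 ≅ Z^21, C_2 ≅ Z^14.

Boundary ∂_1: C_1 → C_0 maps an edge to its endpoints' difference, ∂[p,q] = q − p. For instance
  ∂[1,5] = [5] − [1].
The 7×21 boundary matrix has rank 6 and Smith normal form diag(1,1,1,1,1,1).

Boundary ∂_2: C_2 → C_1 sends each 2-simplex [p,q,r] to [q,r] − [p,r] + [p,q]. For instance
  ∂[0,1,5] = [1,5] − [0,5] + [0,1],
  ∂[1,3,4] = [3,4] − [1,4] + [1,3].
The resulting 21×14 matrix has rank 13, and its Smith normal form has invariant factors (1,1,1,1,1,1,1,1,1,1,1,1,1).

From H_k ≅ ker(∂_k) / im(∂_{k+1}) we obtain:

  H_0: rank C_0 − rank ∂_1 = 7 − 6 = 1, and the invariant factors of ∂_1 are all 1, so H_0 = Z.
  H_1: rank ker ∂_1 − rank ∂_2 = (21 − 6) − 13 = 2, and the invariant factors of ∂_2 are all 1, so H_1 = Z^2.
  H_2: rank ker ∂_2 − rank ∂_3 = (14 − 13) − 0 = 1, and there is no ∂_3, so H_2 = Z.

Hence the Betti numbers are b_0 = 1, b_1 = 2, b_2 = 1.

b_0 = 1, b_1 = 2, b_2 = 1.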